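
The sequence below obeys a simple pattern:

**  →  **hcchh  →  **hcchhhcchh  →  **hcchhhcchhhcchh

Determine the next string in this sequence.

The strings grow by a fixed suffix hcchh each time.
So the next term is **hcchhhcchhhcchh·hcchh.

**hcchhhcchhhcchhhcchh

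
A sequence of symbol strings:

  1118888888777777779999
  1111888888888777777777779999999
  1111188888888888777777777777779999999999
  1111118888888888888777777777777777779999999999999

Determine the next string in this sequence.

1111111888888888888888777777777777777777779999999999999999

Term n consists of n+1 1's, followed by 2n+3 8's, followed by 3n+2 7's, followed by 3n-2 9's, where the shown terms are n = 2, 3, 4, 5.
For the next term, n = 6, so the run lengths are 7, 15, 20, 16.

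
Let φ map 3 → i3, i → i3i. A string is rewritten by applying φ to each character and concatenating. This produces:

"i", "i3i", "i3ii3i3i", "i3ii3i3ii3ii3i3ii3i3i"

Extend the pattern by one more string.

Applying the rule to each of the 21 symbols of i3ii3i3ii3ii3i3ii3i3i gives the pieces i3i i3 i3i i3i i3 i3i i3 i3i i3i i3 i3i i3i i3 i3i i3 i3i i3i i3 i3i i3 i3i, which concatenate to the answer.

i3ii3i3ii3ii3i3ii3i3ii3ii3i3ii3ii3i3ii3i3ii3ii3i3ii3i3i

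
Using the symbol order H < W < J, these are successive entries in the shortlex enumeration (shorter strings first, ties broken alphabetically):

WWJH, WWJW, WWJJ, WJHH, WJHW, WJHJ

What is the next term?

WJWH

The successor of WJHJ increments the rightmost position that isn't already J and resets every position after it to H.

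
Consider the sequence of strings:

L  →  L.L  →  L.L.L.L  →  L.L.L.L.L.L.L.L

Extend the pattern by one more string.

s(k+1) = s(k)·.·s(k) — each term doubles the last with '.' between the halves.
Doubling L.L.L.L.L.L.L.L with '.' between the halves:

L.L.L.L.L.L.L.L.L.L.L.L.L.L.L.L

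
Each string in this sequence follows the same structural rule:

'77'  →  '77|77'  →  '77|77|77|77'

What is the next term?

s(k+1) = s(k)·|·s(k) — each term doubles the last with '|' between the halves.
Doubling 77|77|77|77 with '|' between the halves:

77|77|77|77|77|77|77|77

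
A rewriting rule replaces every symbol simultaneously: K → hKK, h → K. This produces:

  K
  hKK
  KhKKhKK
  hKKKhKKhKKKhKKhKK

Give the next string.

Rewriting the 17 symbols of hKKKhKKhKKKhKKhKK one by one yields K hKK hKK hKK K hKK hKK K hKK hKK hKK K hKK hKK K hKK hKK; concatenated:

KhKKhKKhKKKhKKhKKKhKKhKKhKKKhKKhKKKhKKhKK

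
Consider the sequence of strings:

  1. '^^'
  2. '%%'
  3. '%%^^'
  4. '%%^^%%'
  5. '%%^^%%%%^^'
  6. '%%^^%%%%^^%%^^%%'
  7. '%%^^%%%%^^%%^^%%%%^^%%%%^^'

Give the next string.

From term 3 onward, concatenate the last term with the second-to-last: %%·^^ = %%^^, %%^^·%% = %%^^%%, …
Continuing: %%^^%%%%^^%%^^%%%%^^%%%%^^ · %%^^%%%%^^%%^^%% gives term 8.

%%^^%%%%^^%%^^%%%%^^%%%%^^%%^^%%%%^^%%^^%%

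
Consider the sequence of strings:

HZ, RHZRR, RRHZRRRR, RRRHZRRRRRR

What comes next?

Each term wraps the previous one in R on the left and RR on the right.
Applying this once more to RRRHZRRRRRR:

RRRRHZRRRRRRRR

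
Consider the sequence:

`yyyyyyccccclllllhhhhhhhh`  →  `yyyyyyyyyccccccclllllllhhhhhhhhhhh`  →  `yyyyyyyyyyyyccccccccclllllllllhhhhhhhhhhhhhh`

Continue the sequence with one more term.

yyyyyyyyyyyyyyyccccccccccclllllllllllhhhhhhhhhhhhhhhhh

The n-th term is 3n y's then 2n+1 c's then 2n+1 l's then 3n+2 h's, where the shown terms are n = 2, 3, 4.
Setting n = 5 gives 15, 11, 11, 17 characters in each block.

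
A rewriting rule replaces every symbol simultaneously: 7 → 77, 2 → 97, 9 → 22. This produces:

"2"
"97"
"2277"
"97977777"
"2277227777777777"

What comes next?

Replace each of the 16 characters of 2277227777777777 in place — 97 97 77 77 97 97 77 77 77 77 77 77 77 77 77 77 — and concatenate.

97977777979777777777777777777777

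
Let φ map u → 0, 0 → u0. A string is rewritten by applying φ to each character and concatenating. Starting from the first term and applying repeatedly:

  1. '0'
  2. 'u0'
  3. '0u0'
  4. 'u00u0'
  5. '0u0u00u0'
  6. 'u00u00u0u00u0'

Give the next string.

Rewriting the 13 symbols of u00u00u0u00u0 one by one yields 0 u0 u0 0 u0 u0 0 u0 0 u0 u0 0 u0; concatenated:

0u0u00u0u00u00u0u00u0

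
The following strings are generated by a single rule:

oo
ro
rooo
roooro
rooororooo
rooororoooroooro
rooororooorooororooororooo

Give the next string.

rooororooorooororooororooorooororoooroooro

From term 3 onward, concatenate the last term with the second-to-last: ro·oo = rooo, rooo·ro = roooro, …
Continuing: rooororooorooororooororooo · rooororoooroooro gives term 8.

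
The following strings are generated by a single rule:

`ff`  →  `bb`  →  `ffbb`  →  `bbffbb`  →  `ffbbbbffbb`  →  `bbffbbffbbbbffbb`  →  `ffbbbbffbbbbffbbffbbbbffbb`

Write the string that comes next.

bbffbbffbbbbffbbffbbbbffbbbbffbbffbbbbffbb

This is a Fibonacci-style word recurrence s(k) = s(k−2)·s(k−1): e.g. ff·bb = ffbb.
Continuing: bbffbbffbbbbffbb · ffbbbbffbbbbffbbffbbbbffbb gives term 8.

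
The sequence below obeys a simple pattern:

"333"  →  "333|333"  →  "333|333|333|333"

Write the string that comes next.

Each string is two copies of the previous one joined by '|'.
One more doubling of 333|333|333|333 gives the answer.

333|333|333|333|333|333|333|333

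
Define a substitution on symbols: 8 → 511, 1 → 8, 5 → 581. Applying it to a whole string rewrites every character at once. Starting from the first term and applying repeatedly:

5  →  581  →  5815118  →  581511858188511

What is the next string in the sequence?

φ(581511858188511) expands symbol-by-symbol to 581 511 8 581 8 8 511 581 511 8 511 511 581 8 8; joining the 15 pieces gives the next term.

581511858188511581511851151158188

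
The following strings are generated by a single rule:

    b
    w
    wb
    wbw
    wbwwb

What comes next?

wbwwbwbw

Each term (from the third on) is the previous term followed by the one before it: term 3 = w·b = wb.
The next term joins wbwwb and wbw.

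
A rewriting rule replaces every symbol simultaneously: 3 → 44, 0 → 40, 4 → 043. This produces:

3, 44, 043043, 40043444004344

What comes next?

Replace each of the 14 characters of 40043444004344 in place — 043 40 40 043 44 043 043 043 40 40 043 44 043 043 — and concatenate.

043404004344043043043404004344043043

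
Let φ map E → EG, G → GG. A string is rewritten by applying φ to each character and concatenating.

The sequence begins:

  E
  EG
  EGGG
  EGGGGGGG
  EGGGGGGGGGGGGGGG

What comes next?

EGGGGGGGGGGGGGGGGGGGGGGGGGGGGGGG

Applying the rule to each of the 16 symbols of EGGGGGGGGGGGGGGG gives the pieces EG GG GG GG GG GG GG GG GG GG GG GG GG GG GG GG, which concatenate to the answer.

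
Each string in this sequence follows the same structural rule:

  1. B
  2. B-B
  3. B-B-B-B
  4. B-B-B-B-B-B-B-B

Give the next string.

B-B-B-B-B-B-B-B-B-B-B-B-B-B-B-B

s(k+1) = s(k)·-·s(k) — each term doubles the last with '-' between the halves.
So the next term is two copies of B-B-B-B-B-B-B-B with '-' between the halves.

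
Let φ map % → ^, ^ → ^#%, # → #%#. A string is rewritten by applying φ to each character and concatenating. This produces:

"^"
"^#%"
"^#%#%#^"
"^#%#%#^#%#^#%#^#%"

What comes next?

Applying the rule to each of the 17 symbols of ^#%#%#^#%#^#%#^#% gives the pieces ^#% #%# ^ #%# ^ #%# ^#% #%# ^ #%# ^#% #%# ^ #%# ^#% #%# ^, which concatenate to the answer.

^#%#%#^#%#^#%#^#%#%#^#%#^#%#%#^#%#^#%#%#^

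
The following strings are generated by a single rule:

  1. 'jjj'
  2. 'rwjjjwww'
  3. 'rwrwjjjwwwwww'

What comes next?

s(k+1) = rw·s(k)·www, so each term gains rw as a prefix and www as a suffix.
Applying this once more to rwrwjjjwwwwww:

rwrwrwjjjwwwwwwwww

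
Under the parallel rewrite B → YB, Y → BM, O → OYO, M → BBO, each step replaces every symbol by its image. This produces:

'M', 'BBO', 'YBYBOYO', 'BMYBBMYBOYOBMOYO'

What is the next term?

YBBBOBMYBYBBBOBMYBOYOBMOYOYBBBOOYOBMOYO

φ(BMYBBMYBOYOBMOYO) expands symbol-by-symbol to YB BBO BM YB YB BBO BM YB OYO BM OYO YB BBO OYO BM OYO; joining the 16 pieces gives the next term.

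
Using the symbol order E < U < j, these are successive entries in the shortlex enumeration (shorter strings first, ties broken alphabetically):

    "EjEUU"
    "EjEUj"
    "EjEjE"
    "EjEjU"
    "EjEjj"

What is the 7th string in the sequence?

Advancing 2 positions from EjEjj through EjEjj → EjUEE reaches term 7.

EjUEU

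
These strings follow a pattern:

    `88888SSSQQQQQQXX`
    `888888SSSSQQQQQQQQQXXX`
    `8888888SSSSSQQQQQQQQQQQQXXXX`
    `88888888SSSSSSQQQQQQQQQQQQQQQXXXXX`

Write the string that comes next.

888888888SSSSSSSQQQQQQQQQQQQQQQQQQXXXXXX

Each string has the form 8^{n+3} S^{n+1} Q^{3n} X^{n}, where the shown terms are n = 2, 3, 4, 5.
For the next term, n = 6, so the run lengths are 9, 7, 18, 6.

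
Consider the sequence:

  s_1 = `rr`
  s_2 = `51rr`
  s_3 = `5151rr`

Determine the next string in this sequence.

Each term is the previous one with 51 prepended.
So the next term is 51·5151rr.

515151rr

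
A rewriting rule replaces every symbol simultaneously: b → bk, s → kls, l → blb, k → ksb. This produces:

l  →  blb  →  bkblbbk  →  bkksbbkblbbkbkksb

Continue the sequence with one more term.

bkksbksbklsbkbkksbbkblbbkbkksbbkksbksbklsbk

φ(bkksbbkblbbkbkksb) expands symbol-by-symbol to bk ksb ksb kls bk bk ksb bk blb bk bk ksb bk ksb ksb kls bk; joining the 17 pieces gives the next term.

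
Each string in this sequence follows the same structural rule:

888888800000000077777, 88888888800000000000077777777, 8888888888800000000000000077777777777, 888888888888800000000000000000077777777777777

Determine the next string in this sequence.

Term n consists of 2n+3 8's, followed by 3n+3 0's, followed by 3n-1 7's, where the shown terms are n = 2, 3, 4, 5.
At n = 6 the blocks have lengths 15, 21, 17.

88888888888888800000000000000000000077777777777777777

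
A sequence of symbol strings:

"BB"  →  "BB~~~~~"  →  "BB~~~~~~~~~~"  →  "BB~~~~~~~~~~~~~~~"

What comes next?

BB~~~~~~~~~~~~~~~~~~~~

Every step adds ~~~~~ to the end: s(k+1) = s(k)·~~~~~.
One more step from BB~~~~~~~~~~~~~~~ gives the answer.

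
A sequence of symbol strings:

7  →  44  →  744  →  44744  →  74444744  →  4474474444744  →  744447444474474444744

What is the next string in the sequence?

4474474444744744447444474474444744

This is a Fibonacci-style word recurrence s(k) = s(k−2)·s(k−1): e.g. 7·44 = 744.
So term 8 is 4474474444744·744447444474474444744.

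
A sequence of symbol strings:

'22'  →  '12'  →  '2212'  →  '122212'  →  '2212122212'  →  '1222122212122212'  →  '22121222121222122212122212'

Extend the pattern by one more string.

From term 3 onward, concatenate the second-to-last term with the last: 22·12 = 2212, 12·2212 = 122212, …
Continuing: 1222122212122212 · 22121222121222122212122212 gives term 8.

122212221212221222121222121222122212122212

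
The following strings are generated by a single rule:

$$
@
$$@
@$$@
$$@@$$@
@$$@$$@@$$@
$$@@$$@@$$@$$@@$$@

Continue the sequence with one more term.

@$$@$$@@$$@$$@@$$@@$$@$$@@$$@

This is a Fibonacci-style word recurrence s(k) = s(k−2)·s(k−1): e.g. $$·@ = $$@.
So term 8 is @$$@$$@@$$@·$$@@$$@@$$@$$@@$$@.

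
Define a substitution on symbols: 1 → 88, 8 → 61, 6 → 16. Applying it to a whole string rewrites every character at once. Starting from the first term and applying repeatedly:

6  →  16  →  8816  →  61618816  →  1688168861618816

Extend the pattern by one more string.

Applying the rule to each of the 16 symbols of 1688168861618816 gives the pieces 88 16 61 61 88 16 61 61 16 88 16 88 61 61 88 16, which concatenate to the answer.

88166161881661611688168861618816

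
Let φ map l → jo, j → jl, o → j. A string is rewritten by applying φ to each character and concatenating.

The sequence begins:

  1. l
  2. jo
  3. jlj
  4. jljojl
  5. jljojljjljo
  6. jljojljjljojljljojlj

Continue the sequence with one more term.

jljojljjljojljljojljjljojljojljjljojl

φ(jljojljjljojljljojlj) expands symbol-by-symbol to jl jo jl j jl jo jl jl jo jl j jl jo jl jo jl j jl jo jl; joining the 20 pieces gives the next term.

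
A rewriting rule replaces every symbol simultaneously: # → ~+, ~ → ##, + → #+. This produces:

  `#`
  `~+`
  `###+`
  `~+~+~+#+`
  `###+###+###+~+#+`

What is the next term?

~+~+~+#+~+~+~+#+~+~+~+#+###+~+#+

Replace each of the 16 characters of ###+###+###+~+#+ in place — ~+ ~+ ~+ #+ ~+ ~+ ~+ #+ ~+ ~+ ~+ #+ ## #+ ~+ #+ — and concatenate.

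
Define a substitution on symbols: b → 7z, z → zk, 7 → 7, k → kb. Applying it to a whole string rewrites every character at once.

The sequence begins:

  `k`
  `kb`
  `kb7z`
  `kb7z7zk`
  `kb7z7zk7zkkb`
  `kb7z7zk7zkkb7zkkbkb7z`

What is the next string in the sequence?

φ(kb7z7zk7zkkb7zkkbkb7z) expands symbol-by-symbol to kb 7z 7 zk 7 zk kb 7 zk kb kb 7z 7 zk kb kb 7z kb 7z 7 zk; joining the 21 pieces gives the next term.

kb7z7zk7zkkb7zkkbkb7z7zkkbkb7zkb7z7zk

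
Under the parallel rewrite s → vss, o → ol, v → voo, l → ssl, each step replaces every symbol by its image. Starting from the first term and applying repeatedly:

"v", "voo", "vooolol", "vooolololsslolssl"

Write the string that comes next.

Applying the rule to each of the 17 symbols of vooolololsslolssl gives the pieces voo ol ol ol ssl ol ssl ol ssl vss vss ssl ol ssl vss vss ssl, which concatenate to the answer.

vooolololsslolsslolsslvssvsssslolsslvssvssssl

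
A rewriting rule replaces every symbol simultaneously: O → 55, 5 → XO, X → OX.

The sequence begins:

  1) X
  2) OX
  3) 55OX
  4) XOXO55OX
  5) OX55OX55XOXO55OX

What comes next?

55OXXOXO55OXXOXOOX55OX55XOXO55OX

φ(OX55OX55XOXO55OX) expands symbol-by-symbol to 55 OX XO XO 55 OX XO XO OX 55 OX 55 XO XO 55 OX; joining the 16 pieces gives the next term.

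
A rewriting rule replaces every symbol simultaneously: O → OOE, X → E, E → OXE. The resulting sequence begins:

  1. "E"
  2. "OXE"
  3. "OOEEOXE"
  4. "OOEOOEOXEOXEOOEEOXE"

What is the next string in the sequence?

OOEOOEOXEOOEOOEOXEOOEEOXEOOEEOXEOOEOOEOXEOXEOOEEOXE

Applying the rule to each of the 19 symbols of OOEOOEOXEOXEOOEEOXE gives the pieces OOE OOE OXE OOE OOE OXE OOE E OXE OOE E OXE OOE OOE OXE OXE OOE E OXE, which concatenate to the answer.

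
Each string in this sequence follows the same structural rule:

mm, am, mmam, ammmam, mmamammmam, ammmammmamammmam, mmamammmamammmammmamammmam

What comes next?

From term 3 onward, concatenate the second-to-last term with the last: mm·am = mmam, am·mmam = ammmam, …
So term 8 is ammmammmamammmam·mmamammmamammmammmamammmam.

ammmammmamammmammmamammmamammmammmamammmam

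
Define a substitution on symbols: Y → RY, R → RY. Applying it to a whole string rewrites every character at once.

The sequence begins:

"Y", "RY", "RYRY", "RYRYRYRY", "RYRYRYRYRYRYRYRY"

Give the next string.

Applying the rule to each of the 16 symbols of RYRYRYRYRYRYRYRY gives the pieces RY RY RY RY RY RY RY RY RY RY RY RY RY RY RY RY, which concatenate to the answer.

RYRYRYRYRYRYRYRYRYRYRYRYRYRYRYRY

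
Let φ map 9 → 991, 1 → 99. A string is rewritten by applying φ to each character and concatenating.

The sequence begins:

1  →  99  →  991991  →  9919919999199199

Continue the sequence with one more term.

Rewriting the 16 symbols of 9919919999199199 one by one yields 991 991 99 991 991 99 991 991 991 991 99 991 991 99 991 991; concatenated:

99199199991991999919919919919999199199991991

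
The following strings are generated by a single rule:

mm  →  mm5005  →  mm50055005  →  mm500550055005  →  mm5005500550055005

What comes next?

mm50055005500550055005

Every step adds 5005 to the end: s(k+1) = s(k)·5005.
One more step from mm5005500550055005 gives the answer.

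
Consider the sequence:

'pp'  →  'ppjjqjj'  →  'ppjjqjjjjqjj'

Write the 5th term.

The strings grow by a fixed suffix jjqjj each time.
From ppjjqjjjjqjj, 2 further steps: ppjjqjjjjqjj → ppjjqjjjjqjjjjqjj → (answer).

ppjjqjjjjqjjjjqjjjjqjj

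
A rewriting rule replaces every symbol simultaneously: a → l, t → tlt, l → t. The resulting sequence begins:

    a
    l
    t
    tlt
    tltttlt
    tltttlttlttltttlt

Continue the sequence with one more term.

Rewriting the 17 symbols of tltttlttlttltttlt one by one yields tlt t tlt tlt tlt t tlt tlt t tlt tlt t tlt tlt tlt t tlt; concatenated:

tltttlttlttltttlttltttlttltttlttlttltttlt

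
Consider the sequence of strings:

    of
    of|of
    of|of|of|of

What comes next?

of|of|of|of|of|of|of|of

s(k+1) = s(k)·|·s(k) — each term doubles the last with '|' between the halves.
One more doubling of of|of|of|of gives the answer.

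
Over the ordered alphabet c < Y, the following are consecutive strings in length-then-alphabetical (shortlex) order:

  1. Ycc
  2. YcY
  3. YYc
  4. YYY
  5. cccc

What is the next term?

The successor of cccc increments the rightmost position that isn't already Y and resets every position after it to c.

cccY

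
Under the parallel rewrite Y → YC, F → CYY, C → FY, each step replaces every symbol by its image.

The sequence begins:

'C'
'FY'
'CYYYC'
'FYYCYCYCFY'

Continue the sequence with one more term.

CYYYCYCFYYCFYYCFYCYYYC

Rewriting each symbol of FYYCYCYCFY: F→CYY, Y→YC, Y→YC, C→FY, Y→YC, C→FY, Y→YC, C→FY, F→CYY, Y→YC, which concatenates to CYY YC YC FY YC FY YC FY CYY YC.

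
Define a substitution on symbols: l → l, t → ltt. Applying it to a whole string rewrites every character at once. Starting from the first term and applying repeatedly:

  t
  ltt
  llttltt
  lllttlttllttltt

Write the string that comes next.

Rewriting the 15 symbols of lllttlttllttltt one by one yields l l l ltt ltt l ltt ltt l l ltt ltt l ltt ltt; concatenated:

llllttlttllttlttlllttlttllttltt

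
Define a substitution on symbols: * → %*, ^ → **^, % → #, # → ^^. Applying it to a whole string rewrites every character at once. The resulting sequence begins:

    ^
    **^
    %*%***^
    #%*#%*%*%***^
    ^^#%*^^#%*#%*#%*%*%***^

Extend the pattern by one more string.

**^**^^^#%***^**^^^#%*^^#%*^^#%*#%*#%*%*%***^

Applying the rule to each of the 23 symbols of ^^#%*^^#%*#%*#%*%*%***^ gives the pieces **^ **^ ^^ # %* **^ **^ ^^ # %* ^^ # %* ^^ # %* # %* # %* %* %* **^, which concatenate to the answer.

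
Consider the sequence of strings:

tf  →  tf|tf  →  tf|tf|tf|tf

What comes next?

Each string is two copies of the previous one joined by '|'.
Doubling tf|tf|tf|tf with '|' between the halves:

tf|tf|tf|tf|tf|tf|tf|tf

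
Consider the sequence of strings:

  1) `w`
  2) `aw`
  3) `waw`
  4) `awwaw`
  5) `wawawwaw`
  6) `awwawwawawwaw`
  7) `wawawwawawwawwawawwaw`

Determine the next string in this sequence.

awwawwawawwawwawawwawawwawwawawwaw

Each term (from the third on) is the two preceding terms concatenated in order: term 3 = w·aw = waw.
So term 8 is awwawwawawwaw·wawawwawawwawwawawwaw.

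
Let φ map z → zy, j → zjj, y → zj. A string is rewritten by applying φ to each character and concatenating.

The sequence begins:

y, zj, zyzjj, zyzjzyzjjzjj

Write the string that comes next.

Rewriting each symbol of zyzjzyzjjzjj: z→zy, y→zj, z→zy, j→zjj, z→zy, y→zj, z→zy, j→zjj, j→zjj, z→zy, j→zjj, j→zjj, which concatenates to zy zj zy zjj zy zj zy zjj zjj zy zjj zjj.

zyzjzyzjjzyzjzyzjjzjjzyzjjzjj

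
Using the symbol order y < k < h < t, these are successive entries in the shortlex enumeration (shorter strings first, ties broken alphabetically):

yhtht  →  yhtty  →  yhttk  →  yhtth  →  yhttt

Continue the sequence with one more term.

ytyyy

The successor of yhttt increments the rightmost position that isn't already t and resets every position after it to y.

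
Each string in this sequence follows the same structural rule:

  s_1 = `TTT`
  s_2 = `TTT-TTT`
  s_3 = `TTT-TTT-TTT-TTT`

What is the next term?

TTT-TTT-TTT-TTT-TTT-TTT-TTT-TTT

Each string is two copies of the previous one joined by '-'.
So the next term is two copies of TTT-TTT-TTT-TTT with '-' between the halves.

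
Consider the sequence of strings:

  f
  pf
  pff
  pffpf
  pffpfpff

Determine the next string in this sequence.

Each term (from the third on) is the previous term followed by the one before it: term 3 = pf·f = pff.
So term 6 is pffpfpff·pffpf.

pffpfpffpffpf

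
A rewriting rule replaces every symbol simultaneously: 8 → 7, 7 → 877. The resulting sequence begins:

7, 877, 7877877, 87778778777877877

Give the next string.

Applying the rule to each of the 17 symbols of 87778778777877877 gives the pieces 7 877 877 877 7 877 877 7 877 877 877 7 877 877 7 877 877, which concatenate to the answer.

78778778777877877787787787778778777877877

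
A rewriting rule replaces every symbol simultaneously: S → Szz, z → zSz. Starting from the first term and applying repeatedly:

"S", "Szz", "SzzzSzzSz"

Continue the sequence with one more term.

SzzzSzzSzzSzSzzzSzzSzSzzzSz

Expanding SzzzSzzSz: S→Szz, z→zSz, z→zSz, z→zSz, S→Szz, z→zSz, z→zSz, S→Szz, z→zSz. Concatenated: Szz zSz zSz zSz Szz zSz zSz Szz zSz.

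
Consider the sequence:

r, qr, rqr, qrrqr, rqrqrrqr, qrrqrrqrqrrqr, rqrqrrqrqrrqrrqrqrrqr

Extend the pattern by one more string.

From term 3 onward, concatenate the second-to-last term with the last: r·qr = rqr, qr·rqr = qrrqr, …
The next term joins qrrqrrqrqrrqr and rqrqrrqrqrrqrrqrqrrqr.

qrrqrrqrqrrqrrqrqrrqrqrrqrrqrqrrqr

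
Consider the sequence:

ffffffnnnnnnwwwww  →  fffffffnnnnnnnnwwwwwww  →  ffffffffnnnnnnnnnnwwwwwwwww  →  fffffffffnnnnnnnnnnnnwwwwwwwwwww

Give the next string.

Each string has the form f^{n+3} n^{2n} w^{2n-1}, where the shown terms are n = 3, 4, 5, 6.
Setting n = 7 gives 10, 14, 13 characters in each block.

ffffffffffnnnnnnnnnnnnnnwwwwwwwwwwwww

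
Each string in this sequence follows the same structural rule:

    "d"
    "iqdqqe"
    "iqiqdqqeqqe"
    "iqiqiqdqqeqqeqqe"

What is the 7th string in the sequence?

s(k+1) = iq·s(k)·qqe, so each term gains iq as a prefix and qqe as a suffix.
From iqiqiqdqqeqqeqqe, 3 further steps: iqiqiqdqqeqqeqqe → iqiqiqiqdqqeqqeqqeqqe → iqiqiqiqiqdqqeqqeqqeqqeqqe → (answer).

iqiqiqiqiqiqdqqeqqeqqeqqeqqeqqe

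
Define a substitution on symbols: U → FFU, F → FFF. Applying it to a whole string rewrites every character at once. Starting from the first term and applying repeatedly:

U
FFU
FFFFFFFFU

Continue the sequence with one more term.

FFFFFFFFFFFFFFFFFFFFFFFFFFU

Apply φ to FFFFFFFFU symbol by symbol: F→FFF, F→FFF, F→FFF, F→FFF, F→FFF, F→FFF, F→FFF, F→FFF, U→FFU; joined: FFF FFF FFF FFF FFF FFF FFF FFF FFU.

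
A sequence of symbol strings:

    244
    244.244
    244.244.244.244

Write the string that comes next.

s(k+1) = s(k)·.·s(k) — each term doubles the last with '.' between the halves.
Doubling 244.244.244.244 with '.' between the halves:

244.244.244.244.244.244.244.244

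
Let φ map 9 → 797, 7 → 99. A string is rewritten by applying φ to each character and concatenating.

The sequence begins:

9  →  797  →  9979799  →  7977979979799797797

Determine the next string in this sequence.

99797999979799797797997979979779799797999979799

φ(7977979979799797797) expands symbol-by-symbol to 99 797 99 99 797 99 797 797 99 797 99 797 797 99 797 99 99 797 99; joining the 19 pieces gives the next term.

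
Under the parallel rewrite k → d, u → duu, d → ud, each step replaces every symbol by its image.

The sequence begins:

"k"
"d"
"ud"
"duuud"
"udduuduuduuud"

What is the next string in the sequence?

duuududduuduuudduuduuudduuduuduuud

φ(udduuduuduuud) expands symbol-by-symbol to duu ud ud duu duu ud duu duu ud duu duu duu ud; joining the 13 pieces gives the next term.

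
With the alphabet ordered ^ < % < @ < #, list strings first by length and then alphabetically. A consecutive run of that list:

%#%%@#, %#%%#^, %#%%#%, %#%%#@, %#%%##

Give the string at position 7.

%#%@^%

Continuing the enumeration 2 steps past %#%%##: %#%%## → %#%@^^ → (answer).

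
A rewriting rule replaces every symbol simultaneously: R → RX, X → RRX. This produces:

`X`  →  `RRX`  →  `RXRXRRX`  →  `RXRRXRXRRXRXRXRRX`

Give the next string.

Applying the rule to each of the 17 symbols of RXRRXRXRRXRXRXRRX gives the pieces RX RRX RX RX RRX RX RRX RX RX RRX RX RRX RX RRX RX RX RRX, which concatenate to the answer.

RXRRXRXRXRRXRXRRXRXRXRRXRXRRXRXRRXRXRXRRX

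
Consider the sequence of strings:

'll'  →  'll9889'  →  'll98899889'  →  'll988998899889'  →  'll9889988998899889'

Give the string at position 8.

Each term is the previous one with 9889 appended.
From ll9889988998899889, 3 further steps: ll9889988998899889 → ll98899889988998899889 → ll988998899889988998899889 → (answer).

ll9889988998899889988998899889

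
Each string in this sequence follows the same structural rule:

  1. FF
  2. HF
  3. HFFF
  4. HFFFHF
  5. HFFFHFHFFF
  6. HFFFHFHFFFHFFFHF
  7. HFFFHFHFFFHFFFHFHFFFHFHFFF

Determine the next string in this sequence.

This is a Fibonacci-style word recurrence s(k) = s(k−1)·s(k−2): e.g. HF·FF = HFFF.
So term 8 is HFFFHFHFFFHFFFHFHFFFHFHFFF·HFFFHFHFFFHFFFHF.

HFFFHFHFFFHFFFHFHFFFHFHFFFHFFFHFHFFFHFFFHF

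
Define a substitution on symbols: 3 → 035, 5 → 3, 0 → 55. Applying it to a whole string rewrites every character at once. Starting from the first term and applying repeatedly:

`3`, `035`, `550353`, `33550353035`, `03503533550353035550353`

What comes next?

5503535503530350353355035303555035333550353035

Replace each of the 23 characters of 03503533550353035550353 in place — 55 035 3 55 035 3 035 035 3 3 55 035 3 035 55 035 3 3 3 55 035 3 035 — and concatenate.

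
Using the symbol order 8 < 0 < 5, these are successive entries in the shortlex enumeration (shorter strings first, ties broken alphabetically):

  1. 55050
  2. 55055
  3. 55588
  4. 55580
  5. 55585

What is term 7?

55500

Advancing 2 positions from 55585 through 55585 → 55508 reaches term 7.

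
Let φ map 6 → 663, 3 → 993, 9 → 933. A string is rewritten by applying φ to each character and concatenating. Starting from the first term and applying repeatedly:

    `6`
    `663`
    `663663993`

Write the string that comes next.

663663993663663993933933993

Expanding 663663993: 6→663, 6→663, 3→993, 6→663, 6→663, 3→993, 9→933, 9→933, 3→993. Concatenated: 663 663 993 663 663 993 933 933 993.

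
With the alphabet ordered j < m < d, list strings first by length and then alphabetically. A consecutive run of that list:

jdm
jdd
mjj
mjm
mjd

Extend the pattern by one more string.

mmj

The successor of mjd increments the rightmost position that isn't already d and resets every position after it to j.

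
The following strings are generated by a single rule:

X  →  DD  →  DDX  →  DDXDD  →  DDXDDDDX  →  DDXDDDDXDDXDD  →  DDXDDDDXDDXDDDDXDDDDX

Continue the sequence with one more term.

DDXDDDDXDDXDDDDXDDDDXDDXDDDDXDDXDD

This is a Fibonacci-style word recurrence s(k) = s(k−1)·s(k−2): e.g. DD·X = DDX.
Continuing: DDXDDDDXDDXDDDDXDDDDX · DDXDDDDXDDXDD gives term 8.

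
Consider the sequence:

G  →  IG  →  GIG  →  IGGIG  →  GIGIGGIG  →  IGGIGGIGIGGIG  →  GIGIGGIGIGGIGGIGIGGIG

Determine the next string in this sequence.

IGGIGGIGIGGIGGIGIGGIGIGGIGGIGIGGIG

Each term (from the third on) is the two preceding terms concatenated in order: term 3 = G·IG = GIG.
Continuing: IGGIGGIGIGGIG · GIGIGGIGIGGIGGIGIGGIG gives term 8.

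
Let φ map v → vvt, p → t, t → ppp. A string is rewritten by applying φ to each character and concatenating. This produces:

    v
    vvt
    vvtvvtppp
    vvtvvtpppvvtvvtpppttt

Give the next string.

Rewriting the 21 symbols of vvtvvtpppvvtvvtpppttt one by one yields vvt vvt ppp vvt vvt ppp t t t vvt vvt ppp vvt vvt ppp t t t ppp ppp ppp; concatenated:

vvtvvtpppvvtvvtppptttvvtvvtpppvvtvvtppptttppppppppp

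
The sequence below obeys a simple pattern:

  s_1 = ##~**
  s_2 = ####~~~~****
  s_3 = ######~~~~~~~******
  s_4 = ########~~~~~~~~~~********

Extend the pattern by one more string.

The n-th term is 2n #'s then 3n-2 ~'s then 2n *'s (n = 1, 2, …).
Setting n = 5 gives 10, 13, 10 characters in each block.

##########~~~~~~~~~~~~~**********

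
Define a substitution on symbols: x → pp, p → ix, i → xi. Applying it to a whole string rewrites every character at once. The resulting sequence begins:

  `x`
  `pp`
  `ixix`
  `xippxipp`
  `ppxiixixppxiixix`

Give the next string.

ixixppxixippxippixixppxixippxipp

φ(ppxiixixppxiixix) expands symbol-by-symbol to ix ix pp xi xi pp xi pp ix ix pp xi xi pp xi pp; joining the 16 pieces gives the next term.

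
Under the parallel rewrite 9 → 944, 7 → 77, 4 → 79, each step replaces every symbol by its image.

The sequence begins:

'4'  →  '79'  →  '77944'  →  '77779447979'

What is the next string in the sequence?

Expanding 77779447979: 7→77, 7→77, 7→77, 7→77, 9→944, 4→79, 4→79, 7→77, 9→944, 7→77, 9→944. Concatenated: 77 77 77 77 944 79 79 77 944 77 944.

7777777794479797794477944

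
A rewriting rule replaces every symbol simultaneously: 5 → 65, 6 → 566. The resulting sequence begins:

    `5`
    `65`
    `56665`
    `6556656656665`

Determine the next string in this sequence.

Replace each of the 13 characters of 6556656656665 in place — 566 65 65 566 566 65 566 566 65 566 566 566 65 — and concatenate.

5666565566566655665666556656656665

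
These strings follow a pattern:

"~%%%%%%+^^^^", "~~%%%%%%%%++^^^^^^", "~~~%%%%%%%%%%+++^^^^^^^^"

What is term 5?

~~~~~%%%%%%%%%%%%%%+++++^^^^^^^^^^^^

Term n consists of n-1 ~'s, followed by 2n+2 %'s, followed by n-1 +'s, followed by 2n ^'s, where the shown terms are n = 2, 3, 4.
Setting n = 6 gives 5, 14, 5, 12 characters in each block.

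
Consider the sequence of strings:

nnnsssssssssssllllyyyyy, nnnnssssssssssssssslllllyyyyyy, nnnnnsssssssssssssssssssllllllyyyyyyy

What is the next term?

Reading off run lengths: n runs 3, 4, 5; s runs 11, 15, 19; l runs 4, 5, 6; y runs 5, 6, 7 — each is linear in n, where the shown terms are n = 3, 4, 5.
At n = 6 the blocks have lengths 6, 23, 7, 8.

nnnnnnssssssssssssssssssssssslllllllyyyyyyyy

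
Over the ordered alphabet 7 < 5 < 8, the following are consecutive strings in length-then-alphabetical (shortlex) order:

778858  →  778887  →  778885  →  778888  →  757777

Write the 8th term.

Advancing 3 positions from 757777 through 757777 → 757775 → 757778 reaches term 8.

757757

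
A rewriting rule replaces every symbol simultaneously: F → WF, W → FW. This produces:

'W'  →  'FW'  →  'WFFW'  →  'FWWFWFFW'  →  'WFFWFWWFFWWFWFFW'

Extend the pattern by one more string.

Replace each of the 16 characters of WFFWFWWFFWWFWFFW in place — FW WF WF FW WF FW FW WF WF FW FW WF FW WF WF FW — and concatenate.

FWWFWFFWWFFWFWWFWFFWFWWFFWWFWFFW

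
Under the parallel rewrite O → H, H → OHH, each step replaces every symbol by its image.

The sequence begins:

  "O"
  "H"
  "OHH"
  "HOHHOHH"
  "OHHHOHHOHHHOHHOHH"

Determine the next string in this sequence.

Rewriting the 17 symbols of OHHHOHHOHHHOHHOHH one by one yields H OHH OHH OHH H OHH OHH H OHH OHH OHH H OHH OHH H OHH OHH; concatenated:

HOHHOHHOHHHOHHOHHHOHHOHHOHHHOHHOHHHOHHOHH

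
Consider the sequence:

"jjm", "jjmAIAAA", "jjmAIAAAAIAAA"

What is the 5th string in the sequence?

jjmAIAAAAIAAAAIAAAAIAAA

Each term is the previous one with AIAAA appended.
From jjmAIAAAAIAAA, 2 further steps: jjmAIAAAAIAAA → jjmAIAAAAIAAAAIAAA → (answer).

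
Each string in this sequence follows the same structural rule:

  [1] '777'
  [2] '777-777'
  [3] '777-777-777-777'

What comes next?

Each string is two copies of the previous one joined by '-'.
So the next term is two copies of 777-777-777-777 with '-' between the halves.

777-777-777-777-777-777-777-777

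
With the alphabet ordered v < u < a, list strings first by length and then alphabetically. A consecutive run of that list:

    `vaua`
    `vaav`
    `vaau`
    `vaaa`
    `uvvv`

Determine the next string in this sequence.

uvvu

Find the rightmost character of uvvv below a, bump it to the next letter, and reset everything to its right to v.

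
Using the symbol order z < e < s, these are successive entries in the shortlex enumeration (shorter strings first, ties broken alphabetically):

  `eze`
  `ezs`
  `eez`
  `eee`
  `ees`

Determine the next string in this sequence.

esz

The successor of ees increments the rightmost position that isn't already s and resets every position after it to z.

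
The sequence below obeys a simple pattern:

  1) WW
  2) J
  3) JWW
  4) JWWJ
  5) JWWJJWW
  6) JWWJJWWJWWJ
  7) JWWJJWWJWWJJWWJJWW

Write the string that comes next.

This is a Fibonacci-style word recurrence s(k) = s(k−1)·s(k−2): e.g. J·WW = JWW.
So term 8 is JWWJJWWJWWJJWWJJWW·JWWJJWWJWWJ.

JWWJJWWJWWJJWWJJWWJWWJJWWJWWJ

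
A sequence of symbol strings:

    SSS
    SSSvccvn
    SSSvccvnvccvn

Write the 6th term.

SSSvccvnvccvnvccvnvccvnvccvn

Each term is the previous one with vccvn appended.
From SSSvccvnvccvn, 3 further steps: SSSvccvnvccvn → SSSvccvnvccvnvccvn → SSSvccvnvccvnvccvnvccvn → (answer).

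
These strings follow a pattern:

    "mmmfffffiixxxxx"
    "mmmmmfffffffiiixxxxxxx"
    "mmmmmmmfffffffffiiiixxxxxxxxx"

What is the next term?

mmmmmmmmmfffffffffffiiiiixxxxxxxxxxx

Reading off run lengths: m runs 3, 5, 7; f runs 5, 7, 9; i runs 2, 3, 4; x runs 5, 7, 9 — each is linear in n, where the shown terms are n = 2, 3, 4.
Setting n = 5 gives 9, 11, 5, 11 characters in each block.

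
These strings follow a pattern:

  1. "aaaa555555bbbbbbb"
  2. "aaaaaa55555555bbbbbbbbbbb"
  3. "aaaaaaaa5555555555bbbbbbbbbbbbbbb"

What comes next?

Each string has the form a^{2n} 5^{2n+2} b^{4n-1}, where the shown terms are n = 2, 3, 4.
For the next term, n = 5, so the run lengths are 10, 12, 19.

aaaaaaaaaa555555555555bbbbbbbbbbbbbbbbbbb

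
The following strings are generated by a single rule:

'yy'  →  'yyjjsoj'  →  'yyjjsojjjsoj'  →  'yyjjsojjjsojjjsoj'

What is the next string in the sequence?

Each term is the previous one with jjsoj appended.
Applying this once more to yyjjsojjjsojjjsoj:

yyjjsojjjsojjjsojjjsoj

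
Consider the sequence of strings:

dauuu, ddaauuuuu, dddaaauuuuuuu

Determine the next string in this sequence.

ddddaaaauuuuuuuuu

Term n consists of n d's, followed by n a's, followed by 2n+1 u's (n = 1, 2, …).
At n = 4 the blocks have lengths 4, 4, 9.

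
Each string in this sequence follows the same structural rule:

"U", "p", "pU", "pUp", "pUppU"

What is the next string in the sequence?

pUppUpUp

Each term (from the third on) is the previous term followed by the one before it: term 3 = p·U = pU.
Continuing: pUppU · pUp gives term 6.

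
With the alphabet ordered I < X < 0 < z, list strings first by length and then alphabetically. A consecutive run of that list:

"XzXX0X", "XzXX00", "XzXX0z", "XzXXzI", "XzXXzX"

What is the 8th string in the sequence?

XzX0II

Continuing the enumeration 3 steps past XzXXzX: XzXXzX → XzXXz0 → XzXXzz → (answer).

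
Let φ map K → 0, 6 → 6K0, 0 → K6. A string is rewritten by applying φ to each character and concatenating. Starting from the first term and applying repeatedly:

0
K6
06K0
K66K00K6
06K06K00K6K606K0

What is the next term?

K66K00K66K00K6K606K006K0K66K00K6

φ(06K06K00K6K606K0) expands symbol-by-symbol to K6 6K0 0 K6 6K0 0 K6 K6 0 6K0 0 6K0 K6 6K0 0 K6; joining the 16 pieces gives the next term.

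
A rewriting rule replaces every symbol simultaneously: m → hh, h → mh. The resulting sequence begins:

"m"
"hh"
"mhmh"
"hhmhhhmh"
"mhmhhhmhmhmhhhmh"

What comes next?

hhmhhhmhmhmhhhmhhhmhhhmhmhmhhhmh

φ(mhmhhhmhmhmhhhmh) expands symbol-by-symbol to hh mh hh mh mh mh hh mh hh mh hh mh mh mh hh mh; joining the 16 pieces gives the next term.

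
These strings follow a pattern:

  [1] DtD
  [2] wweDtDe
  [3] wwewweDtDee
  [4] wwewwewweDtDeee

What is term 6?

wwewwewwewwewweDtDeeeee

s(k+1) = wwe·s(k)·e, so each term gains wwe as a prefix and e as a suffix.
From wwewwewweDtDeee, 2 further steps: wwewwewweDtDeee → wwewwewwewweDtDeeee → (answer).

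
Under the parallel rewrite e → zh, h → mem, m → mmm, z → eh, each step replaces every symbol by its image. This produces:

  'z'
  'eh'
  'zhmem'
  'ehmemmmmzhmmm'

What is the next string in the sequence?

Applying the rule to each of the 13 symbols of ehmemmmmzhmmm gives the pieces zh mem mmm zh mmm mmm mmm mmm eh mem mmm mmm mmm, which concatenate to the answer.

zhmemmmmzhmmmmmmmmmmmmehmemmmmmmmmmm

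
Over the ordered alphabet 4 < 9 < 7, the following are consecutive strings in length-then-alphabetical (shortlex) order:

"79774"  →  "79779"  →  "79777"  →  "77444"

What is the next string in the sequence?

77449

The successor of 77444 increments the rightmost position that isn't already 7 and resets every position after it to 4.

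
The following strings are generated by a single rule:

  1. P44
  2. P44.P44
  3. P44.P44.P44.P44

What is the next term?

s(k+1) = s(k)·.·s(k) — each term doubles the last with '.' between the halves.
So the next term is two copies of P44.P44.P44.P44 with '.' between the halves.

P44.P44.P44.P44.P44.P44.P44.P44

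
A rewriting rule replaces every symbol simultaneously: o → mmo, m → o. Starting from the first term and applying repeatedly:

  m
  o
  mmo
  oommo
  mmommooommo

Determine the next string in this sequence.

oommooommommommooommo

Apply φ to mmommooommo symbol by symbol: m→o, m→o, o→mmo, m→o, m→o, o→mmo, o→mmo, o→mmo, m→o, m→o, o→mmo; joined: o o mmo o o mmo mmo mmo o o mmo.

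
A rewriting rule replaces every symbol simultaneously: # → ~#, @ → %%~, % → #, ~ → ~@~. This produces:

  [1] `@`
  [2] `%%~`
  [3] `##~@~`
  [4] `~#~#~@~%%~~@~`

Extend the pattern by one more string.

Replace each of the 13 characters of ~#~#~@~%%~~@~ in place — ~@~ ~# ~@~ ~# ~@~ %%~ ~@~ # # ~@~ ~@~ %%~ ~@~ — and concatenate.

~@~~#~@~~#~@~%%~~@~##~@~~@~%%~~@~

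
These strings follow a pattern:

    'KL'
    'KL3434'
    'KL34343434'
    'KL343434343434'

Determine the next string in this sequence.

The strings grow by a fixed suffix 3434 each time.
Applying this once more to KL343434343434:

KL3434343434343434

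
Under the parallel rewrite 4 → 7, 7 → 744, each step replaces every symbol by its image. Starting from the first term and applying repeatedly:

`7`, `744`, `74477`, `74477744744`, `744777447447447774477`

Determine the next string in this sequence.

Replace each of the 21 characters of 744777447447447774477 in place — 744 7 7 744 744 744 7 7 744 7 7 744 7 7 744 744 744 7 7 744 744 — and concatenate.

7447774474474477744777447774474474477744744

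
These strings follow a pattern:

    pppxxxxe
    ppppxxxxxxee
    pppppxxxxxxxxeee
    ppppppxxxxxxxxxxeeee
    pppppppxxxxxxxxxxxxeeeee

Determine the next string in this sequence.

The n-th term is n+1 p's then 2n x's then n-1 e's, where the shown terms are n = 2, 3, 4, 5, 6.
Setting n = 7 gives 8, 14, 6 characters in each block.

ppppppppxxxxxxxxxxxxxxeeeeee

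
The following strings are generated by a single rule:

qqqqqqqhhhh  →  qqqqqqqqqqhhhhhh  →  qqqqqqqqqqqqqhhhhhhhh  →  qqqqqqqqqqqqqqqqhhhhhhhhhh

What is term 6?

qqqqqqqqqqqqqqqqqqqqqqhhhhhhhhhhhhhh

Reading off run lengths: q runs 7, 10, 13, 16; h runs 4, 6, 8, 10 — each is linear in n, where the shown terms are n = 2, 3, 4, 5.
For term 6, n = 7, so the run lengths are 22, 14.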